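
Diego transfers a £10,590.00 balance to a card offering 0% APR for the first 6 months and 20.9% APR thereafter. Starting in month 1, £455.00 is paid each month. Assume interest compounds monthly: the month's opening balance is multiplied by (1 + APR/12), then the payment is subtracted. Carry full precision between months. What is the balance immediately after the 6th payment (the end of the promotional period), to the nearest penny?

Promo months 1–6 at r₀ = 0%/12 = 0; months 7+ at r₁ = 20.9%/12 = 0.0174167.
After month 6 (no interest yet): B = £10,590.00 − 6·£455.00 = £7,860.00.

£7,860.00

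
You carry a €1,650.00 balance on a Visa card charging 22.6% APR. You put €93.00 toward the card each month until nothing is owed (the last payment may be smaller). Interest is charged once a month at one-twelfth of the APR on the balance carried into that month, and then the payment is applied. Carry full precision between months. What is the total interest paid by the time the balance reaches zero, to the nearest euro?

€377

Monthly rate r = 22.6%/12 = 1.88333% = 0.0188333.
Payoff takes n = ⌈−ln(1 − rB₀/P)/ln(1+r)⌉ = ⌈21.796⌉ = 22 payments; the last is €74.18.
Total paid = 21·€93.00 + €74.18 = €2,027.18.
Total interest = total paid − principal = €2,027.18 − €1,650.00 = €377.18.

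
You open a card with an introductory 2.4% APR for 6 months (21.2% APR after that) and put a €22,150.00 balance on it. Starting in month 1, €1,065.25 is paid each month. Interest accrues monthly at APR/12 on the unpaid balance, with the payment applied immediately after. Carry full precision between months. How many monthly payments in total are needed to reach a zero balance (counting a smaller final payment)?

Promo months 1–6 at r₀ = 2.4%/12 = 0.002; months 7+ at r₁ = 21.2%/12 = 0.0176667.
After month 6: iterate B ← B·(1+r₀) − €1,065.25 for 6 months → €15,993.59.
Then at r₁ with €1,065.25/mo: n₂ = −ln(1 − r₁·B/P)/ln(1+r₁) ≈ 17.60 → 18 more payments.

24 payments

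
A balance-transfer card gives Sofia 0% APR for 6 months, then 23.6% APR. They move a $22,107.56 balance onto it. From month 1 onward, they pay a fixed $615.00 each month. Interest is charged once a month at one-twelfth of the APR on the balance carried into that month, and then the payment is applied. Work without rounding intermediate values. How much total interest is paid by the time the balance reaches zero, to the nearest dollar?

$9,659

Promo months 1–6 at r₀ = 0%/12 = 0; months 7+ at r₁ = 23.6%/12 = 0.0196667.
After month 6 (no interest yet): B = $22,107.56 − 6·$615.00 = $18,417.56.
Then at r₁ with $615.00/mo: n₂ = −ln(1 − r₁·B/P)/ln(1+r₁) ≈ 45.65 → 46 more payments.
Total paid = 51·$615.00 + $401.17 = $31,766.17; interest = $31,766.17 − $22,107.56 = $9,658.61.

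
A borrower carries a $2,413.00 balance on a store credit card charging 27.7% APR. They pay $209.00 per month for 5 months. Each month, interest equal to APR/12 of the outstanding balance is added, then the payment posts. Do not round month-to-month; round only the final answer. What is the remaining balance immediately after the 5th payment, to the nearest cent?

Monthly rate r = 27.7%/12 = 2.30833% = 0.0230833.
Each month: B ← B·(1+r) − $209.00.
Month 1: interest $55.70; balance after payment $2,259.70.
Month 2: interest $52.16; balance after payment $2,102.86.
Month 3: interest $48.54; balance after payment $1,942.40.
Month 4: interest $44.84; balance after payment $1,778.24.
Month 5: interest $41.05; balance after payment $1,610.29.

$1,610.29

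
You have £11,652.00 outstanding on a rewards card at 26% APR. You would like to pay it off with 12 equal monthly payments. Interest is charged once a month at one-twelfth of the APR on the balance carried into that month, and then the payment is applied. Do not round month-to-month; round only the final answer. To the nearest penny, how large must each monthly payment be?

£1,113.12

Monthly rate r = 26%/12 = 2.16667% = 0.0216667.
Level-payment amortization: P = B₀·r / (1 − (1+r)^(−n)) = 11652.00·0.0216667 / (1 − 1.02167^(−12)).
Denominator 1 − (1+r)^(−12) = 0.226804513.
P = 252.46 / 0.226804513 ≈ 1113.12.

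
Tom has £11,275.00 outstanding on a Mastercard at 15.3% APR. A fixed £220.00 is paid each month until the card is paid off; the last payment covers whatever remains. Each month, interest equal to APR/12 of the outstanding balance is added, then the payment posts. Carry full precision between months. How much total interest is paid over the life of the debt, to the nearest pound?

£7,127

Monthly rate r = 15.3%/12 = 1.275% = 0.01275.
Payoff takes n = ⌈−ln(1 − rB₀/P)/ln(1+r)⌉ = ⌈83.642⌉ = 84 payments; the last is £141.52.
Total paid = 83·£220.00 + £141.52 = £18,401.52.
Total interest = total paid − principal = £18,401.52 − £11,275.00 = £7,126.52.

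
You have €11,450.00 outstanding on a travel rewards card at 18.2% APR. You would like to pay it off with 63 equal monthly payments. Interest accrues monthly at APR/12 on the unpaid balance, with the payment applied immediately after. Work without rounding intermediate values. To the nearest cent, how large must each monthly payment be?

Monthly rate r = 18.2%/12 = 1.51667% = 0.0151667.
Level-payment amortization: P = B₀·r / (1 − (1+r)^(−n)) = 11450.00·0.0151667 / (1 − 1.01517^(−63)).
Denominator 1 − (1+r)^(−63) = 0.612611249.
P = 173.658 / 0.612611249 ≈ 283.47.

€283.47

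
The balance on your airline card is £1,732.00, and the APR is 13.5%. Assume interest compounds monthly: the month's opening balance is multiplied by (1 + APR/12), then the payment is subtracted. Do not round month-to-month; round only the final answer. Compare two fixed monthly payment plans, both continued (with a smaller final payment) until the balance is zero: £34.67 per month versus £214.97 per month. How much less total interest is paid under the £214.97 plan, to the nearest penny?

£732.45

Monthly rate r = 13.5%/12 = 1.125% = 0.01125.
At £34.67/mo: n = ⌈−ln(1 − rB₀/P)/ln(1+r)⌉ = 74 payments (last £27.62); total interest = total paid − £1,732.00 = £826.53.
At £214.97/mo: 9 payments (last £106.32); total interest £94.08.
Interest saved = £826.53 − £94.08 = £732.45.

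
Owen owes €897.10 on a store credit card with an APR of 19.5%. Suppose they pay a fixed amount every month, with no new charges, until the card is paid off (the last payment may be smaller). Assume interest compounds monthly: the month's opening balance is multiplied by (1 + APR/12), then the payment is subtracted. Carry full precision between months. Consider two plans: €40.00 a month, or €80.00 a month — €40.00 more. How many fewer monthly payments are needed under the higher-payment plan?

Monthly rate r = 19.5%/12 = 1.625% = 0.01625.
At €40.00/mo: n = ⌈−ln(1 − rB₀/P)/ln(1+r)⌉ = 29 payments (last €4.79); total interest = total paid − €897.10 = €227.69.
At €80.00/mo: 13 payments (last €38.54); total interest €101.44.
Payments saved = 29 − 13 = 16.

16 fewer payments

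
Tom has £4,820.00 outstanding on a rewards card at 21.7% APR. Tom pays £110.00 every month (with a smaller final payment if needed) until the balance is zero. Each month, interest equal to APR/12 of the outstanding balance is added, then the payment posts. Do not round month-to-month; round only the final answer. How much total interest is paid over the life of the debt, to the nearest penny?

Monthly rate r = 21.7%/12 = 1.80833% = 0.0180833.
Payoff takes n = ⌈−ln(1 − rB₀/P)/ln(1+r)⌉ = ⌈87.717⌉ = 88 payments; the last is £79.04.
Total paid = 87·£110.00 + £79.04 = £9,649.04.
Total interest = total paid − principal = £9,649.04 − £4,820.00 = £4,829.04.

£4,829.04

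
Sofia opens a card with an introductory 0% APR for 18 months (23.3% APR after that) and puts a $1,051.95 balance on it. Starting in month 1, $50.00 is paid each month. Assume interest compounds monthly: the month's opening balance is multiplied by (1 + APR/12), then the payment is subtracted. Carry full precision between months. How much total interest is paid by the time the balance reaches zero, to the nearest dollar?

Promo months 1–18 at r₀ = 0%/12 = 0; months 19+ at r₁ = 23.3%/12 = 0.0194167.
After month 18 (no interest yet): B = $1,051.95 − 18·$50.00 = $151.95.
Then at r₁ with $50.00/mo: n₂ = −ln(1 − r₁·B/P)/ln(1+r₁) ≈ 3.16 → 4 more payments.
Total paid = 21·$50.00 + $8.20 = $1,058.20; interest = $1,058.20 − $1,051.95 = $6.25.

$6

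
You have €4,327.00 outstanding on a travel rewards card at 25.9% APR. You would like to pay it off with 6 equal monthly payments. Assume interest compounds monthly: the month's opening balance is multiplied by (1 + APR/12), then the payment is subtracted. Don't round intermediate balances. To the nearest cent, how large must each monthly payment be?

€776.61

Monthly rate r = 25.9%/12 = 2.15833% = 0.0215833.
Level-payment amortization: P = B₀·r / (1 − (1+r)^(−n)) = 4327.00·0.0215833 / (1 − 1.02158^(−6)).
Denominator 1 − (1+r)^(−6) = 0.120254192.
P = 93.3911 / 0.120254192 ≈ 776.61.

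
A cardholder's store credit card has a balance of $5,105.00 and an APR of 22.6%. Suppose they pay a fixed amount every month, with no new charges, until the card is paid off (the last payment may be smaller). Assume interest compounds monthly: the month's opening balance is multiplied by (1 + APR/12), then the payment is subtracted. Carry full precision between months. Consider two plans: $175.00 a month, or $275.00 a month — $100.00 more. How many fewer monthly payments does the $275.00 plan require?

19 fewer payments

Monthly rate r = 22.6%/12 = 1.88333% = 0.0188333.
At $175.00/mo: n = ⌈−ln(1 − rB₀/P)/ln(1+r)⌉ = 43 payments (last $127.14); total interest = total paid − $5,105.00 = $2,372.14.
At $275.00/mo: 24 payments (last $15.65); total interest $1,235.65.
Payments saved = 43 − 24 = 19.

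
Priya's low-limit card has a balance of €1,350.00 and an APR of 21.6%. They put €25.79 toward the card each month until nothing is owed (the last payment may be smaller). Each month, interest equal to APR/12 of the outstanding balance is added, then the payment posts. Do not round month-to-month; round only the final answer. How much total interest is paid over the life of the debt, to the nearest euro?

€2,772

Monthly rate r = 21.6%/12 = 1.8% = 0.018.
Payoff takes n = ⌈−ln(1 − rB₀/P)/ln(1+r)⌉ = ⌈159.822⌉ = 160 payments; the last is €21.23.
Total paid = 159·€25.79 + €21.23 = €4,121.84.
Total interest = total paid − principal = €4,121.84 − €1,350.00 = €2,771.84.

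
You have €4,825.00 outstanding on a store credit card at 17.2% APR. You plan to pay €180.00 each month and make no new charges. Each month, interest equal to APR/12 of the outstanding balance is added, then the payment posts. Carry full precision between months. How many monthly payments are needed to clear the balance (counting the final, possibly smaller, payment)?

Monthly rate r = 17.2%/12 = 1.43333% = 0.0143333.
Recurrence: B ← B·(1+r) − €180.00.
Month 1: interest €69.16; balance after payment €4,714.16.
Month 2: interest €67.57; balance after payment €4,601.73.
Closed form: n = −ln(1 − rB₀/P)/ln(1+r) = −ln(0.61579)/ln(1.01433) ≈ 34.069, so the balance reaches zero during payment 35.

35 payments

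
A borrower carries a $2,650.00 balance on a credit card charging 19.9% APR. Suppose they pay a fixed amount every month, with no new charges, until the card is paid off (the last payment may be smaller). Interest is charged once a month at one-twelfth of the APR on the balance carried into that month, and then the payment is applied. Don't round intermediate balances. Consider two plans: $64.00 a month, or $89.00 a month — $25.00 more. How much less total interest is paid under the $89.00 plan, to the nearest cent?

$831.70

Monthly rate r = 19.9%/12 = 1.65833% = 0.0165833.
At $64.00/mo: n = ⌈−ln(1 − rB₀/P)/ln(1+r)⌉ = 71 payments (last $35.67); total interest = total paid − $2,650.00 = $1,865.67.
At $89.00/mo: 42 payments (last $34.97); total interest $1,033.97.
Interest saved = $1,865.67 − $1,033.97 = $831.70.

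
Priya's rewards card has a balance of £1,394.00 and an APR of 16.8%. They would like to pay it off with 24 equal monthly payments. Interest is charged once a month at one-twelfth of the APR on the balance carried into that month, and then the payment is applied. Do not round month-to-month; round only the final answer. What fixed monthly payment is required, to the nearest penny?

£68.79

Monthly rate r = 16.8%/12 = 1.4% = 0.014.
Level-payment amortization: P = B₀·r / (1 − (1+r)^(−n)) = 1394.00·0.014 / (1 − 1.014^(−24)).
Denominator 1 − (1+r)^(−24) = 0.283709683.
P = 19.516 / 0.283709683 ≈ 68.79.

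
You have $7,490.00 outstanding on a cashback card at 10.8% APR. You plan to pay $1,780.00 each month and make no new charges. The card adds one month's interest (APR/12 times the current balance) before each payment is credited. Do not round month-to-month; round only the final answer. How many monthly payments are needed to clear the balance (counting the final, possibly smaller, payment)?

Monthly rate r = 10.8%/12 = 0.9% = 0.009.
Recurrence: B ← B·(1+r) − $1,780.00.
Month 1: interest $67.41; balance after payment $5,777.41.
Month 2: interest $52.00; balance after payment $4,049.41.
Month 3: interest $36.44; balance after payment $2,305.85.
Month 4: interest $20.75; balance after payment $546.60.
Month 5: interest $4.92; balance after payment $0.00.

5 months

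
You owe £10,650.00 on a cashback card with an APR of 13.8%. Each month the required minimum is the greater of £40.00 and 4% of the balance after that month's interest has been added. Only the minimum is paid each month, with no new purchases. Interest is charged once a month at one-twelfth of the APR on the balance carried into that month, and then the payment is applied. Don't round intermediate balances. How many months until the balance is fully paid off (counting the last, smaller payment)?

Monthly rate r = 13.8%/12 = 1.15% = 0.0115.
While 4% of the post-interest balance exceeds £40.00, each month B ← (B·(1+r))·(1 − 0.04), i.e. B shrinks by the factor (1+r)·0.96 = 0.97104.
This holds for months 1–81. Entering month 82 the balance is £985.27; 4% of the post-interest balance is now below £40.00, so the flat £40.00 minimum applies from here.
From month 82 a fixed £40.00 at rate r clears £985.27 in 30 more payments. Total: 81 + 30 = 111 months.

111 months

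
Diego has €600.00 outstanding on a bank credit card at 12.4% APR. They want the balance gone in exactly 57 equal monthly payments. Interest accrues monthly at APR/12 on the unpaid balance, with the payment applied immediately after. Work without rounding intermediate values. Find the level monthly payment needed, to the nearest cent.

€13.98

Monthly rate r = 12.4%/12 = 1.03333% = 0.0103333.
Level-payment amortization: P = B₀·r / (1 − (1+r)^(−n)) = 600.00·0.0103333 / (1 − 1.01033^(−57)).
Denominator 1 − (1+r)^(−57) = 0.443438519.
P = 6.2 / 0.443438519 ≈ 13.98.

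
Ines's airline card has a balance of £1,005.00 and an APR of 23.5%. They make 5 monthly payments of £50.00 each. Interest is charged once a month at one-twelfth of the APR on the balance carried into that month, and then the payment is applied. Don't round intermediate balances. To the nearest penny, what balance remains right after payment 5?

£847.35

Monthly rate r = 23.5%/12 = 1.95833% = 0.0195833.
Each month: B ← B·(1+r) − £50.00.
Month 1: interest £19.68; balance after payment £974.68.
Month 2: interest £19.09; balance after payment £943.77.
Month 3: interest £18.48; balance after payment £912.25.
Month 4: interest £17.86; balance after payment £880.12.
Month 5: interest £17.24; balance after payment £847.35.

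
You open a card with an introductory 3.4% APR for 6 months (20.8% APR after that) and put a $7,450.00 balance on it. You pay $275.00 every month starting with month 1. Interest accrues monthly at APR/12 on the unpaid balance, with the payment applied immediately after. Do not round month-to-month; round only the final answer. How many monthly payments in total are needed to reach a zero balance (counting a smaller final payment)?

Promo months 1–6 at r₀ = 3.4%/12 = 0.00283333; months 7+ at r₁ = 20.8%/12 = 0.0173333.
After month 6: iterate B ← B·(1+r₀) − $275.00 for 6 months → $5,915.82.
Then at r₁ with $275.00/mo: n₂ = −ln(1 − r₁·B/P)/ln(1+r₁) ≈ 27.15 → 28 more payments.

34 payments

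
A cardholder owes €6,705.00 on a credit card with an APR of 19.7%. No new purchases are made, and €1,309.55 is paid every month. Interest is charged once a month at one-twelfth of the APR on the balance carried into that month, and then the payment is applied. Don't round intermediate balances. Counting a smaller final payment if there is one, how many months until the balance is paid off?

6 months

Monthly rate r = 19.7%/12 = 1.64167% = 0.0164167.
Recurrence: B ← B·(1+r) − €1,309.55.
Month 1: interest €110.07; balance after payment €5,505.52.
Month 2: interest €90.38; balance after payment €4,286.36.
Month 3: interest €70.37; balance after payment €3,047.17.
Month 4: interest €50.02; balance after payment €1,787.65.
Month 5: interest €29.35; balance after payment €507.45.
Month 6: interest €8.33; balance after payment €0.00.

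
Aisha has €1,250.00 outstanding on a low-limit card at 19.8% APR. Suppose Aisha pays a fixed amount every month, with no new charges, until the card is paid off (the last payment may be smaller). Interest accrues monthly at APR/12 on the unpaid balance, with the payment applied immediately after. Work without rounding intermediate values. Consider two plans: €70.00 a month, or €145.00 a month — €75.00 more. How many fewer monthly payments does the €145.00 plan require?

12 fewer payments

Monthly rate r = 19.8%/12 = 1.65% = 0.0165.
At €70.00/mo: n = ⌈−ln(1 − rB₀/P)/ln(1+r)⌉ = 22 payments (last €23.13); total interest = total paid − €1,250.00 = €243.13.
At €145.00/mo: 10 payments (last €54.72); total interest €109.72.
Payments saved = 22 − 10 = 12.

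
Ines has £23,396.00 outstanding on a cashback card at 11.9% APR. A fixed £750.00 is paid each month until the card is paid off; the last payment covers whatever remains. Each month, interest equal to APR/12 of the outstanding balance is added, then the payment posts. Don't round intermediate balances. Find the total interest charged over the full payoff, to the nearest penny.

£4,735.60

Monthly rate r = 11.9%/12 = 0.991667% = 0.00991667.
Payoff takes n = ⌈−ln(1 − rB₀/P)/ln(1+r)⌉ = ⌈37.508⌉ = 38 payments; the last is £381.60.
Total paid = 37·£750.00 + £381.60 = £28,131.60.
Total interest = total paid − principal = £28,131.60 − £23,396.00 = £4,735.60.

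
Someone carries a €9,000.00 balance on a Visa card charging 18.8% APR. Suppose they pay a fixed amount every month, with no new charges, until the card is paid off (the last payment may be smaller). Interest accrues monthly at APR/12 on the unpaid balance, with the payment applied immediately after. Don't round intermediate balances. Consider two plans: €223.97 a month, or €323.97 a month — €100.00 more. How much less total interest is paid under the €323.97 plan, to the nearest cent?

€2,400.21

Monthly rate r = 18.8%/12 = 1.56667% = 0.0156667.
At €223.97/mo: n = ⌈−ln(1 − rB₀/P)/ln(1+r)⌉ = 64 payments (last €197.35); total interest = total paid − €9,000.00 = €5,307.46.
At €323.97/mo: 37 payments (last €244.33); total interest €2,907.25.
Interest saved = €5,307.46 − €2,907.25 = €2,400.21.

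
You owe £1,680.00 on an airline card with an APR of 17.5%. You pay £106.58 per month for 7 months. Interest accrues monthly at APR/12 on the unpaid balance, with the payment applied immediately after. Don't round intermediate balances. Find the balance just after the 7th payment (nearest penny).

£1,079.68

Monthly rate r = 17.5%/12 = 1.45833% = 0.0145833.
Each month: B ← B·(1+r) − £106.58.
Month 1: interest £24.50; balance after payment £1,597.92.
Month 2: interest £23.30; balance after payment £1,514.64.
Month 3: interest £22.09; balance after payment £1,430.15.
Month 4: interest £20.86; balance after payment £1,344.43.
Month 5: interest £19.61; balance after payment £1,257.45.
Month 6: interest £18.34; balance after payment £1,169.21.
Month 7: interest £17.05; balance after payment £1,079.68.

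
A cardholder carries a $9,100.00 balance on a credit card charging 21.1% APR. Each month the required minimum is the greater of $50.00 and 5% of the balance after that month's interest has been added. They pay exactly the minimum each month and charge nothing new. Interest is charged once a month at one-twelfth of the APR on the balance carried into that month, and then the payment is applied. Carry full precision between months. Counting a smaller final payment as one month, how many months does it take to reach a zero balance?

91 months

Monthly rate r = 21.1%/12 = 1.75833% = 0.0175833.
While 5% of the post-interest balance exceeds $50.00, each month B ← (B·(1+r))·(1 − 0.05), i.e. B shrinks by the factor (1+r)·0.95 = 0.9667.
This holds for months 1–66. Entering month 67 the balance is $973.68; 5% of the post-interest balance is now below $50.00, so the flat $50.00 minimum applies from here.
From month 67 a fixed $50.00 at rate r clears $973.68 in 25 more payments. Total: 66 + 25 = 91 months.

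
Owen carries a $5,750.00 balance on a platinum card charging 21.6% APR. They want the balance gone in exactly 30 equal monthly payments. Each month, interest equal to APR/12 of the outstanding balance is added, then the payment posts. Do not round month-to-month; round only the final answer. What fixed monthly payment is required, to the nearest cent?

Monthly rate r = 21.6%/12 = 1.8% = 0.018.
Level-payment amortization: P = B₀·r / (1 − (1+r)^(−n)) = 5750.00·0.018 / (1 − 1.018^(−30)).
Denominator 1 − (1+r)^(−30) = 0.414446394.
P = 103.5 / 0.414446394 ≈ 249.73.

$249.73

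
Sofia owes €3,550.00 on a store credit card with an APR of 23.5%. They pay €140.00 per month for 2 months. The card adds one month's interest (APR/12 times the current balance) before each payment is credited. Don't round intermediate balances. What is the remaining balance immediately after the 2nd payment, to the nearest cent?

€3,407.66

Monthly rate r = 23.5%/12 = 1.95833% = 0.0195833.
Each month: B ← B·(1+r) − €140.00.
Month 1: interest €69.52; balance after payment €3,479.52.
Month 2: interest €68.14; balance after payment €3,407.66.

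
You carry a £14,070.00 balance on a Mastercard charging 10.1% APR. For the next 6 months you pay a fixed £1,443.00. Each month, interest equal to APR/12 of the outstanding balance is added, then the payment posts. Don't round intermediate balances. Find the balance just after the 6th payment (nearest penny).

Monthly rate r = 10.1%/12 = 0.841667% = 0.00841667.
Each month: B ← B·(1+r) − £1,443.00.
Month 1: interest £118.42; balance after payment £12,745.42.
Month 2: interest £107.27; balance after payment £11,409.70.
Month 3: interest £96.03; balance after payment £10,062.73.
Month 4: interest £84.69; balance after payment £8,704.42.
Month 5: interest £73.26; balance after payment £7,334.68.
Month 6: interest £61.73; balance after payment £5,953.42.

£5,953.42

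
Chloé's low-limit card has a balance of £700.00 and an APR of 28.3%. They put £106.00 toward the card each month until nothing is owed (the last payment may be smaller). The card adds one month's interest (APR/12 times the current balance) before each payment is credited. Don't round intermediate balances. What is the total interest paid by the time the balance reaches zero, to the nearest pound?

Monthly rate r = 28.3%/12 = 2.35833% = 0.0235833.
Payoff takes n = ⌈−ln(1 − rB₀/P)/ln(1+r)⌉ = ⌈7.263⌉ = 8 payments; the last is £28.10.
Total paid = 7·£106.00 + £28.10 = £770.10.
Total interest = total paid − principal = £770.10 − £700.00 = £70.10.

£70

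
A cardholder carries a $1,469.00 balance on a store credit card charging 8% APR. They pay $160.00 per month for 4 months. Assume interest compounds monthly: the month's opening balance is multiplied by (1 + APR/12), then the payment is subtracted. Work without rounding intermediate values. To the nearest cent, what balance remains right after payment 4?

Monthly rate r = 8%/12 = 0.666667% = 0.00666667.
Each month: B ← B·(1+r) − $160.00.
Month 1: interest $9.79; balance after payment $1,318.79.
Month 2: interest $8.79; balance after payment $1,167.59.
Month 3: interest $7.78; balance after payment $1,015.37.
Month 4: interest $6.77; balance after payment $862.14.

$862.14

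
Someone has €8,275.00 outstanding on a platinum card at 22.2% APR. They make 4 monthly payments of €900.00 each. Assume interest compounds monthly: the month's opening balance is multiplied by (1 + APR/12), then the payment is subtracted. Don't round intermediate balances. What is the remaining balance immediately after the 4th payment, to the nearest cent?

€5,203.42

Monthly rate r = 22.2%/12 = 1.85% = 0.0185.
Each month: B ← B·(1+r) − €900.00.
Month 1: interest €153.09; balance after payment €7,528.09.
Month 2: interest €139.27; balance after payment €6,767.36.
Month 3: interest €125.20; balance after payment €5,992.55.
Month 4: interest €110.86; balance after payment €5,203.42.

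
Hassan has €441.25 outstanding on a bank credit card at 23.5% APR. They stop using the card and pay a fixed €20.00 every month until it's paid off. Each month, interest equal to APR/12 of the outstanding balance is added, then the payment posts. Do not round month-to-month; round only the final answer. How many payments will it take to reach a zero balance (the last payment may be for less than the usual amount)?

Monthly rate r = 23.5%/12 = 1.95833% = 0.0195833.
Recurrence: B ← B·(1+r) − €20.00.
Month 1: interest €8.64; balance after payment €429.89.
Month 2: interest €8.42; balance after payment €418.31.
Closed form: n = −ln(1 − rB₀/P)/ln(1+r) = −ln(0.56794)/ln(1.01958) ≈ 29.171, so the balance reaches zero during payment 30.

30 months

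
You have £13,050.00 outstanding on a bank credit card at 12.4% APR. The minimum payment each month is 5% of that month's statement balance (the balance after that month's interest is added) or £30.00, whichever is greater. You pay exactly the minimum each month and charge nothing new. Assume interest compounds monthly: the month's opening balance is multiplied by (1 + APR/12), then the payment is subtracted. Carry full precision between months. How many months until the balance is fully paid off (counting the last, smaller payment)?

Monthly rate r = 12.4%/12 = 1.03333% = 0.0103333.
While 5% of the post-interest balance exceeds £30.00, each month B ← (B·(1+r))·(1 − 0.05), i.e. B shrinks by the factor (1+r)·0.95 = 0.95982.
This holds for months 1–76. Entering month 77 the balance is £577.99; 5% of the post-interest balance is now below £30.00, so the flat £30.00 minimum applies from here.
From month 77 a fixed £30.00 at rate r clears £577.99 in 22 more payments. Total: 76 + 22 = 98 months.

98 months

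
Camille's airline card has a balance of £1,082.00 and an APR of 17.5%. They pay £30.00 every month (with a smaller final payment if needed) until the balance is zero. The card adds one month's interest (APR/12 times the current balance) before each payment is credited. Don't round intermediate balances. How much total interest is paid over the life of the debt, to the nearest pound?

£465

Monthly rate r = 17.5%/12 = 1.45833% = 0.0145833.
Payoff takes n = ⌈−ln(1 − rB₀/P)/ln(1+r)⌉ = ⌈51.560⌉ = 52 payments; the last is £16.86.
Total paid = 51·£30.00 + £16.86 = £1,546.86.
Total interest = total paid − principal = £1,546.86 − £1,082.00 = £464.86.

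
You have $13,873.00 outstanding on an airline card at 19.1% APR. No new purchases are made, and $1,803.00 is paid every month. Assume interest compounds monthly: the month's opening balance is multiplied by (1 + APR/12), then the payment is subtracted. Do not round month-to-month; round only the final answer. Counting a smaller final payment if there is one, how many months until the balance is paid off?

9 months

Monthly rate r = 19.1%/12 = 1.59167% = 0.0159167.
Recurrence: B ← B·(1+r) − $1,803.00.
Month 1: interest $220.81; balance after payment $12,290.81.
Month 2: interest $195.63; balance after payment $10,683.44.
Closed form: n = −ln(1 − rB₀/P)/ln(1+r) = −ln(0.87753)/ln(1.01592) ≈ 8.273, so the balance reaches zero during payment 9.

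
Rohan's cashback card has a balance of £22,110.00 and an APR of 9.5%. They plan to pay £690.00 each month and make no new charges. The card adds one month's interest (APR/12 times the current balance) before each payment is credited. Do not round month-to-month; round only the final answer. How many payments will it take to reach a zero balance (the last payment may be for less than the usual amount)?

Monthly rate r = 9.5%/12 = 0.791667% = 0.00791667.
Recurrence: B ← B·(1+r) − £690.00.
Month 1: interest £175.04; balance after payment £21,595.04.
Month 2: interest £170.96; balance after payment £21,076.00.
Closed form: n = −ln(1 − rB₀/P)/ln(1+r) = −ln(0.74632)/ln(1.00792) ≈ 37.106, so the balance reaches zero during payment 38.

38 payments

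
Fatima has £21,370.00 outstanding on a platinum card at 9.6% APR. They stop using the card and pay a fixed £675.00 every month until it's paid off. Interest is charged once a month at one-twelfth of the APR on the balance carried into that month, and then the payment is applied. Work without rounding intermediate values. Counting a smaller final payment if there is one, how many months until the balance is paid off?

Monthly rate r = 9.6%/12 = 0.8% = 0.008.
Recurrence: B ← B·(1+r) − £675.00.
Month 1: interest £170.96; balance after payment £20,865.96.
Month 2: interest £166.93; balance after payment £20,357.89.
Closed form: n = −ln(1 − rB₀/P)/ln(1+r) = −ln(0.74673)/ln(1.008) ≈ 36.653, so the balance reaches zero during payment 37.

37 payments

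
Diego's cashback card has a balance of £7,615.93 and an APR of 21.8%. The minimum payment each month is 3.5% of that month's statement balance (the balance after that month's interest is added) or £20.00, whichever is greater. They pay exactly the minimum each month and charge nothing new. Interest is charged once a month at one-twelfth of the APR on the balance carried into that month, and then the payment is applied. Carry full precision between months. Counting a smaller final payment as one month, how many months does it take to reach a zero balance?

Monthly rate r = 21.8%/12 = 1.81667% = 0.0181667.
While 3.5% of the post-interest balance exceeds £20.00, each month B ← (B·(1+r))·(1 − 0.035), i.e. B shrinks by the factor (1+r)·0.965 = 0.98253.
This holds for months 1–148. Entering month 149 the balance is £560.99; 3.5% of the post-interest balance is now below £20.00, so the flat £20.00 minimum applies from here.
From month 149 a fixed £20.00 at rate r clears £560.99 in 40 more payments. Total: 148 + 40 = 188 months.

188 months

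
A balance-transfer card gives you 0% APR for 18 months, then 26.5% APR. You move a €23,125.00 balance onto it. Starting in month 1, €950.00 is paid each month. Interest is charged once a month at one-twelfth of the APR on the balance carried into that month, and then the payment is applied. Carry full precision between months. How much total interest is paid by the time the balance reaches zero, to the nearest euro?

€538

Promo months 1–18 at r₀ = 0%/12 = 0; months 19+ at r₁ = 26.5%/12 = 0.0220833.
After month 18 (no interest yet): B = €23,125.00 − 18·€950.00 = €6,025.00.
Then at r₁ with €950.00/mo: n₂ = −ln(1 − r₁·B/P)/ln(1+r₁) ≈ 6.91 → 7 more payments.
Total paid = 24·€950.00 + €863.25 = €23,663.25; interest = €23,663.25 − €23,125.00 = €538.25.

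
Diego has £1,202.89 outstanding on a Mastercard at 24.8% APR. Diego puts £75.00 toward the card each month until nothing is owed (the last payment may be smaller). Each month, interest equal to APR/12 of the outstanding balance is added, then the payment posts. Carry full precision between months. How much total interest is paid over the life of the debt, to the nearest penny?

Monthly rate r = 24.8%/12 = 2.06667% = 0.0206667.
Payoff takes n = ⌈−ln(1 − rB₀/P)/ln(1+r)⌉ = ⌈19.684⌉ = 20 payments; the last is £51.49.
Total paid = 19·£75.00 + £51.49 = £1,476.49.
Total interest = total paid − principal = £1,476.49 − £1,202.89 = £273.60.

£273.60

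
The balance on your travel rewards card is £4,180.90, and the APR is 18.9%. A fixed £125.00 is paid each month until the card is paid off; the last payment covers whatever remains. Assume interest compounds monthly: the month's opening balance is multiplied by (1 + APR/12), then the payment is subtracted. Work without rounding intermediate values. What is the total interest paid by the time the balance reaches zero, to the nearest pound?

Monthly rate r = 18.9%/12 = 1.575% = 0.01575.
Payoff takes n = ⌈−ln(1 − rB₀/P)/ln(1+r)⌉ = ⌈47.879⌉ = 48 payments; the last is £110.02.
Total paid = 47·£125.00 + £110.02 = £5,985.02.
Total interest = total paid − principal = £5,985.02 − £4,180.90 = £1,804.12.

£1,804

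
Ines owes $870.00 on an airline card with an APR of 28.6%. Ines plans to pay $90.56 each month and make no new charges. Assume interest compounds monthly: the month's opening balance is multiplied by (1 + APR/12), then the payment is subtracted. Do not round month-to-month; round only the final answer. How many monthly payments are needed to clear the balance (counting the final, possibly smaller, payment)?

Monthly rate r = 28.6%/12 = 2.38333% = 0.0238333.
Recurrence: B ← B·(1+r) − $90.56.
Month 1: interest $20.74; balance after payment $800.17.
Month 2: interest $19.07; balance after payment $728.69.
Closed form: n = −ln(1 − rB₀/P)/ln(1+r) = −ln(0.77104)/ln(1.02383) ≈ 11.039, so the balance reaches zero during payment 12.

12 payments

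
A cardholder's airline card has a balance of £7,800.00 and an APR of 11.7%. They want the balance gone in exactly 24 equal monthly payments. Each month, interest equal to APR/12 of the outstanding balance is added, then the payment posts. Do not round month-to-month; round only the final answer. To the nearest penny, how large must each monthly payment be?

Monthly rate r = 11.7%/12 = 0.975% = 0.00975.
Level-payment amortization: P = B₀·r / (1 − (1+r)^(−n)) = 7800.00·0.00975 / (1 − 1.00975^(−24)).
Denominator 1 − (1+r)^(−24) = 0.207740755.
P = 76.05 / 0.207740755 ≈ 366.08.

£366.08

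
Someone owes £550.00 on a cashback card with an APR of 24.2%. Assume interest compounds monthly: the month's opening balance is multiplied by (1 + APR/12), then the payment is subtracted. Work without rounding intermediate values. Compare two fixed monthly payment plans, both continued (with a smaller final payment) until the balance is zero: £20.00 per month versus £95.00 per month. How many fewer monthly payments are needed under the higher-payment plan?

Monthly rate r = 24.2%/12 = 2.01667% = 0.0201667.
At £20.00/mo: n = ⌈−ln(1 − rB₀/P)/ln(1+r)⌉ = 41 payments (last £10.17); total interest = total paid − £550.00 = £260.17.
At £95.00/mo: 7 payments (last £20.89); total interest £40.89.
Payments saved = 41 − 7 = 34.

34 fewer payments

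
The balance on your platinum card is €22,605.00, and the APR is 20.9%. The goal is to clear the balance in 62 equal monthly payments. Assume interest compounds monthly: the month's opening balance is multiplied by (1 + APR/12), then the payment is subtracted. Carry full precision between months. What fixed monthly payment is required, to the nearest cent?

Monthly rate r = 20.9%/12 = 1.74167% = 0.0174167.
Level-payment amortization: P = B₀·r / (1 − (1+r)^(−n)) = 22605.00·0.0174167 / (1 − 1.01742^(−62)).
Denominator 1 − (1+r)^(−62) = 0.657175822.
P = 393.704 / 0.657175822 ≈ 599.08.

€599.08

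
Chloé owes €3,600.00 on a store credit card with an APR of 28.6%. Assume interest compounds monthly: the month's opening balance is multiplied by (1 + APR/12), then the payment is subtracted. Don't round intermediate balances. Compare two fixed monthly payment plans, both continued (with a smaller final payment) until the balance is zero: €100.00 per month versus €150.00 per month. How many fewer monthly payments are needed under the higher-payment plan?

46 fewer payments

Monthly rate r = 28.6%/12 = 2.38333% = 0.0238333.
At €100.00/mo: n = ⌈−ln(1 − rB₀/P)/ln(1+r)⌉ = 83 payments (last €87.25); total interest = total paid − €3,600.00 = €4,687.25.
At €150.00/mo: 37 payments (last €4.49); total interest €1,804.49.
Payments saved = 83 − 37 = 46.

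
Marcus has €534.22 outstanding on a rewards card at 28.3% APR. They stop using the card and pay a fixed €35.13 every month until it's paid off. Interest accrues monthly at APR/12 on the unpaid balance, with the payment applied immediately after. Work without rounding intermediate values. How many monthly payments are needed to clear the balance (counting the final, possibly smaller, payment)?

Monthly rate r = 28.3%/12 = 2.35833% = 0.0235833.
Recurrence: B ← B·(1+r) − €35.13.
Month 1: interest €12.60; balance after payment €511.69.
Month 2: interest €12.07; balance after payment €488.63.
Closed form: n = −ln(1 − rB₀/P)/ln(1+r) = −ln(0.64137)/ln(1.02358) ≈ 19.054, so the balance reaches zero during payment 20.

20 months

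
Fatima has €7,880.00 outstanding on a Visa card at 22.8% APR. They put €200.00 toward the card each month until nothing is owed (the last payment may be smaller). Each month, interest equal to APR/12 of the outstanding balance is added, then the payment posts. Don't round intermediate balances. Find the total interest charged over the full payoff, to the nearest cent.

€6,791.86

Monthly rate r = 22.8%/12 = 1.9% = 0.019.
Payoff takes n = ⌈−ln(1 − rB₀/P)/ln(1+r)⌉ = ⌈73.357⌉ = 74 payments; the last is €71.86.
Total paid = 73·€200.00 + €71.86 = €14,671.86.
Total interest = total paid − principal = €14,671.86 − €7,880.00 = €6,791.86.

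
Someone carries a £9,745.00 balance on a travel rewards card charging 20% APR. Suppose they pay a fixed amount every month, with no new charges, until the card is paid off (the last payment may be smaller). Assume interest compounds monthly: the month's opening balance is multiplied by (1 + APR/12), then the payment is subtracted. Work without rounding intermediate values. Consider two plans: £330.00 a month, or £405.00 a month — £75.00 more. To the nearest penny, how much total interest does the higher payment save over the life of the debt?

Monthly rate r = 20%/12 = 1.66667% = 0.0166667.
At £330.00/mo: n = ⌈−ln(1 − rB₀/P)/ln(1+r)⌉ = 41 payments (last £328.23); total interest = total paid − £9,745.00 = £3,783.23.
At £405.00/mo: 32 payments (last £3.30); total interest £2,813.30.
Interest saved = £3,783.23 − £2,813.30 = £969.93.

£969.93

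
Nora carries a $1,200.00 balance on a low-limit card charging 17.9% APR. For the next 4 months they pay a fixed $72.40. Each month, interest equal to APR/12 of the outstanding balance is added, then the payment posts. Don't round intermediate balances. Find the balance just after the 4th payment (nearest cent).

Monthly rate r = 17.9%/12 = 1.49167% = 0.0149167.
Each month: B ← B·(1+r) − $72.40.
Month 1: interest $17.90; balance after payment $1,145.50.
Month 2: interest $17.09; balance after payment $1,090.19.
Month 3: interest $16.26; balance after payment $1,034.05.
Month 4: interest $15.42; balance after payment $977.07.

$977.07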